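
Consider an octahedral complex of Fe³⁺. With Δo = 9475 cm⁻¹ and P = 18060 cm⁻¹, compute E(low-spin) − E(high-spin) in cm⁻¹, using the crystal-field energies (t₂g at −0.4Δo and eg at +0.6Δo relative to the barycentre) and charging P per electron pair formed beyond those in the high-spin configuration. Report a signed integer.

Fe sits in group 8; removing 3 electrons leaves Fe³⁺ with 8 − 3 = 5 d electrons.
In the high-spin limit (t₂g³ eg²) the orbital term is 0.0Δo = 0 cm⁻¹, with no excess pairing.
For low-spin the configuration is t₂g⁵ eg⁰: orbital energy -2.0 × 9475 = -18950 cm⁻¹, and 2 additional pairs relative to high-spin add 36120 cm⁻¹, giving 17170 cm⁻¹.
E(LS) − E(HS) = 17170 − (0) = 17170 cm⁻¹.

17170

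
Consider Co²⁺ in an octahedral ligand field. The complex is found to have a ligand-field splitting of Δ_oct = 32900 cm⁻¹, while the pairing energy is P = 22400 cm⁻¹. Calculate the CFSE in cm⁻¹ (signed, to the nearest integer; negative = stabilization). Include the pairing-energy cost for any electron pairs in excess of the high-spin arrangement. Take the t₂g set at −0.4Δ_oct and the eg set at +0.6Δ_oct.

Co sits in group 9; removing 2 electrons leaves Co²⁺ with 9 − 2 = 7 d electrons.
Δ_oct > P, so pairing is preferred: the ground state is low-spin.
Filling d⁷ accordingly: t₂g⁶ eg¹.
Orbital CFSE = -1.8Δ_oct = -1.8 × 32900 = -59220 cm⁻¹.
Excess pairs vs high-spin: 3 − 2 = 1; pairing cost = +22400 cm⁻¹.
Net CFSE = -59220 + 22400 = -36820 cm⁻¹.

-36820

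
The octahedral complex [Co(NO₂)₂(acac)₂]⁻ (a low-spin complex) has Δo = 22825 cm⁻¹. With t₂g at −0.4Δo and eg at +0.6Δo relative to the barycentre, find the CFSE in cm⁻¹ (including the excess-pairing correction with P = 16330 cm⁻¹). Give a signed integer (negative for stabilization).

-22120

Ligand charges: 2×(-1) from NO₂⁻ and 2×(-1) from acac⁻ sum to -4; with overall charge -1, Co is +3.
Group 9 minus oxidation state +3 gives a d⁶ configuration for Co³⁺.
Electron filling gives t₂g⁶ eg⁰.
The orbital stabilization is -2.4Δo = -2.4 × 22825 = -54780 cm⁻¹.
Pairing penalty: 3 pairs vs 1 in the high-spin reference → 2 extra × P = 32660 cm⁻¹.
Net CFSE = -54780 + 32660 = -22120 cm⁻¹.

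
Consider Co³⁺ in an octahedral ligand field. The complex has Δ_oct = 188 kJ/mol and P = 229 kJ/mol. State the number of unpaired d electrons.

Co is in group 9, so Co³⁺ is d⁶ (9 − 3 = 6).
Δ_oct < P, so pairing is avoided: the ground state is high-spin.
Configuration: t2g^4 e_g^2.
Unpaired electrons: 4.

4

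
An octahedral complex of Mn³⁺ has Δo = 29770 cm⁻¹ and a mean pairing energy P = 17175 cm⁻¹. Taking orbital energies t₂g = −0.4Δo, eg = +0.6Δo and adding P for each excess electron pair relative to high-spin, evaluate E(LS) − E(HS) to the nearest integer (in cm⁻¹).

-12595

Group 7 minus oxidation state +3 gives a d⁴ configuration for Mn³⁺.
High-spin d⁴ fills as t₂g³ eg¹ with CFSE 3(−0.4) + 1(+0.6) = -0.6Δo = -17862 cm⁻¹.
Low-spin t₂g⁴ eg⁰ gives -1.6Δo = -47632 cm⁻¹, but forming 1 extra pair costs 1P = 17175 cm⁻¹, so E(LS) = -47632 + 17175 = -30457 cm⁻¹.
Thus E(LS) − E(HS) = -12595 cm⁻¹.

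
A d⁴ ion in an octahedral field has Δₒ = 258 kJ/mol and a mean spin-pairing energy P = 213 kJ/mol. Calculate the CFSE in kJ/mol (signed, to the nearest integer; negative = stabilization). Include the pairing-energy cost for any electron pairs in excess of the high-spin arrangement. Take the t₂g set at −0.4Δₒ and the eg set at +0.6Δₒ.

-200

Here Δₒ > P (258 > 213), so the low-spin state is favoured.
That gives t₂g⁴ eg⁰.
Orbital CFSE = -1.6Δₒ = -1.6 × 258 = -413 kJ/mol.
Excess pairs vs high-spin: 1 − 0 = 1; pairing cost = +213 kJ/mol.
Net CFSE = -413 + 213 = -200 kJ/mol.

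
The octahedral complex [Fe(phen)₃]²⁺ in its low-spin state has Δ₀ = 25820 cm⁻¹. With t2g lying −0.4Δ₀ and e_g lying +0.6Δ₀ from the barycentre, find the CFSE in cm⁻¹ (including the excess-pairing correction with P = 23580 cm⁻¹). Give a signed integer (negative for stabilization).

-14808

phen is neutral, so the +2 overall charge sits on Fe: oxidation state +2.
Fe sits in group 8; removing 2 electrons leaves Fe²⁺ with 8 − 2 = 6 d electrons.
The d⁶ electrons fill as t2g^6 e_g^0.
CFSE(orbital) = 6×(-0.4Δ₀) + 0×(0.6Δ₀) = -2.4Δ₀; with Δ₀ = 25820 cm⁻¹ that is -61968 cm⁻¹.
Pairing penalty: 3 pairs vs 1 in the high-spin reference → 2 extra × P = 47160 cm⁻¹.
Net CFSE = -61968 + 47160 = -14808 cm⁻¹.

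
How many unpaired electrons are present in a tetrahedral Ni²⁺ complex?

Ni is in group 10, so Ni²⁺ is d⁸ (10 − 2 = 8).
Tetrahedral splitting is small, so the complex is high-spin.
Configuration: e^4 t2^4, giving 2 unpaired electrons.

2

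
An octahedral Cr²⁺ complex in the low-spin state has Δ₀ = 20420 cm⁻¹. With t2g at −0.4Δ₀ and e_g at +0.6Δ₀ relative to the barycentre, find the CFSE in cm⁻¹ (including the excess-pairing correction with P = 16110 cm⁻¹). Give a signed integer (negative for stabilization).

-16562

Cr sits in group 6; removing 2 electrons leaves Cr²⁺ with 6 − 2 = 4 d electrons.
Electron filling gives t2g^4 e_g^0.
Orbital CFSE = 4(-0.4) + 0(0.6) = -1.6Δ₀ = -1.6 × 20420 = -32672 cm⁻¹.
High-spin d⁴ would be t2g^3 e_g^1 with 0 pairs; low-spin has 1, so 1 excess pair costs +1P = +16110 cm⁻¹.
Combining: -32672 + 16110 = -16562 cm⁻¹.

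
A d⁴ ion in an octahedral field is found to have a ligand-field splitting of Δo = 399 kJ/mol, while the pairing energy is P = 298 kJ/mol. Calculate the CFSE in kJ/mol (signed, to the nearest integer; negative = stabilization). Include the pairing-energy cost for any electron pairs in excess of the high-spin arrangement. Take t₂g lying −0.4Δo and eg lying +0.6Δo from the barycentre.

With Δo > P the complex is low-spin.
Filling d⁴ accordingly: t₂g⁴ eg⁰.
Orbital CFSE = -1.6Δo = -1.6 × 399 = -638 kJ/mol.
Excess pairs vs high-spin: 1 − 0 = 1; pairing cost = +298 kJ/mol.
Net CFSE = -638 + 298 = -340 kJ/mol.

-340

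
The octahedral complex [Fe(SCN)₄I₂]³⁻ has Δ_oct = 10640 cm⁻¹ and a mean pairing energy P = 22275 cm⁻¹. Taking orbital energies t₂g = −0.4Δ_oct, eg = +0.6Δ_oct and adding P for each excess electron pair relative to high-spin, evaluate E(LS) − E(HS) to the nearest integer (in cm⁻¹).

23270

Ligand charges: 4×(-1) from SCN⁻ and 2×(-1) from I⁻ sum to -6; with overall charge -3, Fe is +3.
Group 8 minus oxidation state +3 gives a d⁵ configuration for Fe³⁺.
High-spin: t₂g³ eg², CFSE = 0.0Δ_oct = 0 cm⁻¹.
For low-spin the configuration is t₂g⁵ eg⁰: orbital energy -2.0 × 10640 = -21280 cm⁻¹, and 2 additional pairs relative to high-spin add 44550 cm⁻¹, giving 23270 cm⁻¹.
The difference is 23270 − (0) = 23270 cm⁻¹, so high-spin lies lower.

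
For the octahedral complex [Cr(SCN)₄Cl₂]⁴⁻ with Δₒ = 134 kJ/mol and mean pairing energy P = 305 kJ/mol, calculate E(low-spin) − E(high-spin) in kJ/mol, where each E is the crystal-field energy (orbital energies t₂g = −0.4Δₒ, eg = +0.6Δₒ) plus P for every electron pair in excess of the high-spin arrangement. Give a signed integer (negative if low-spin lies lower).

171

Ligand charges: 4×(-1) from SCN⁻ and 2×(-1) from Cl⁻ sum to -6; with overall charge -4, Cr is +2.
Cr is in group 6, so Cr²⁺ is d⁴ (6 − 2 = 4).
In the high-spin limit (t₂g³ eg¹) the orbital term is -0.6Δₒ = -80 kJ/mol, with no excess pairing.
For low-spin the configuration is t₂g⁴ eg⁰: orbital energy -1.6 × 134 = -214 kJ/mol, and 1 additional pair relative to high-spin adds 305 kJ/mol, giving 91 kJ/mol.
The difference is 91 − (-80) = 171 kJ/mol, so high-spin lies lower.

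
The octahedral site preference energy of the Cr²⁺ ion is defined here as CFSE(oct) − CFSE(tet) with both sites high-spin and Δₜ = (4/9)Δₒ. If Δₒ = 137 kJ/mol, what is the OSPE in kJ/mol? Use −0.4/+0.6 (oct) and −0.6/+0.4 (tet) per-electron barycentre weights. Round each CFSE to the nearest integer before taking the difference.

-58

Group 6 minus oxidation state +2 gives a d⁴ configuration for Cr²⁺.
Octahedral (high-spin): t₂g³ eg¹, CFSE = 3(−0.4) + 1(+0.6) = -0.6Δₒ = -0.6 × 137 = -82 kJ/mol.
Tetrahedral: e² t₂², CFSE = 2(−0.6) + 2(+0.4) = -0.4Δₜ = -0.4 × (4/9) × 137 = -24 kJ/mol.
Subtracting, OSPE = -82 − (-24) = -58 kJ/mol.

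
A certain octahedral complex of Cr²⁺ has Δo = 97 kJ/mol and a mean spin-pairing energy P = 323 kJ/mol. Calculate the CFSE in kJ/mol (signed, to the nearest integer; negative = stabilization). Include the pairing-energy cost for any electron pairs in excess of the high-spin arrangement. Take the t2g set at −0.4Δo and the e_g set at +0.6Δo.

Cr is in group 6, so Cr²⁺ is d⁴ (6 − 2 = 4).
Here Δo < P (97 < 323), so the high-spin state is favoured.
That gives t2g^3 e_g^1.
Orbital CFSE = -0.6Δo = -0.6 × 97 = -58 kJ/mol.
High-spin has no excess pairs, so no pairing correction applies.

-58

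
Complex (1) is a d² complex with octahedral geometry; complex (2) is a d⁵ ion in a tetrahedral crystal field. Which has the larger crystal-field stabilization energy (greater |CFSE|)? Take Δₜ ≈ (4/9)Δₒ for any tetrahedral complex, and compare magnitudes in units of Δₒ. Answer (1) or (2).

(1): t₂g² eg⁰, CFSE = -0.8Δₒ.
(2): Tetrahedral fields are weak (Δₜ ≈ 4/9 Δₒ), so electrons fill high-spin; e^2 t2^3, CFSE = 0.0Δₜ ≈ 0.00Δₒ.
So (1) has the larger |CFSE|.

(1)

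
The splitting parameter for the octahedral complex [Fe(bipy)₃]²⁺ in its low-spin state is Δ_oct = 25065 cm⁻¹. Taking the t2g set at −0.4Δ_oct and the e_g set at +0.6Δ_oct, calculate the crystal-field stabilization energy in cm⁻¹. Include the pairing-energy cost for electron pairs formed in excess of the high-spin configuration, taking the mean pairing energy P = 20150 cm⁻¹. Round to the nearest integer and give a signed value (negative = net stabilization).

-19856

bipy is neutral, so the +2 overall charge sits on Fe: oxidation state +2.
Fe²⁺: group 8, so d-count = 8 − 2 = 6.
The d⁶ electrons fill as t2g^6 e_g^0.
The orbital stabilization is -2.4Δ_oct = -2.4 × 25065 = -60156 cm⁻¹.
Pairing penalty: 3 pairs vs 1 in the high-spin reference → 2 extra × P = 40300 cm⁻¹.
Overall CFSE = -60156 + 40300 = -19856 cm⁻¹.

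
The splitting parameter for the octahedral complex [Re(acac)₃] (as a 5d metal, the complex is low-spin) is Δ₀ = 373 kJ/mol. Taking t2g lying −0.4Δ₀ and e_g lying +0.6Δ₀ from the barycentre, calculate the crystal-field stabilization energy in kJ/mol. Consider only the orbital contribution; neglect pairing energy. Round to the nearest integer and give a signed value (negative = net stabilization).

Each acac⁻ contributes -1; 3 × (-1) = -3. With overall charge +0, Re is in the +3 oxidation state.
Re sits in group 7; removing 3 electrons leaves Re³⁺ with 7 − 3 = 4 d electrons.
The d⁴ electrons fill as t2g^4 e_g^0.
Orbital CFSE = 4(-0.4) + 0(0.6) = -1.6Δ₀ = -1.6 × 373 = -597 kJ/mol.

-597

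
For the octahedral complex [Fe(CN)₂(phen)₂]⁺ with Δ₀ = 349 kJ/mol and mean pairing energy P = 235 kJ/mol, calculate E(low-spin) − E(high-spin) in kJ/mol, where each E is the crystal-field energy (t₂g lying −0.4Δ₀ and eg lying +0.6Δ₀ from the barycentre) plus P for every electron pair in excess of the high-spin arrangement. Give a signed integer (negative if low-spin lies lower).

Ligand charges: 2×(-1) from CN⁻ and 2×(+0) from phen sum to -2; with overall charge +1, Fe is +3.
Fe³⁺: group 8, so d-count = 8 − 3 = 5.
In the high-spin limit (t₂g³ eg²) the orbital term is 0.0Δ₀ = 0 kJ/mol, with no excess pairing.
For low-spin the configuration is t₂g⁵ eg⁰: orbital energy -2.0 × 349 = -698 kJ/mol, and 2 additional pairs relative to high-spin add 470 kJ/mol, giving -228 kJ/mol.
Thus E(LS) − E(HS) = -228 kJ/mol.

-228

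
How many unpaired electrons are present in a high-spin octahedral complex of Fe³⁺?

5

Fe is in group 8, so Fe³⁺ is d⁵ (8 − 3 = 5).
Configuration: t₂g³ eg², giving 5 unpaired electrons.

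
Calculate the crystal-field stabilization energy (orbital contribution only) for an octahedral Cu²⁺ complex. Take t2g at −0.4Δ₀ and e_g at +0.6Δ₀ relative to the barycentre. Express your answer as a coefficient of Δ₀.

-0.6 Δ₀

Cu sits in group 11; removing 2 electrons leaves Cu²⁺ with 11 − 2 = 9 d electrons.
Configuration: t2g^6 e_g^3.
CFSE = 6(-0.4Δ₀) + 3(0.6Δ₀) = -2.4Δ₀ + 1.8Δ₀ = -0.6Δ₀.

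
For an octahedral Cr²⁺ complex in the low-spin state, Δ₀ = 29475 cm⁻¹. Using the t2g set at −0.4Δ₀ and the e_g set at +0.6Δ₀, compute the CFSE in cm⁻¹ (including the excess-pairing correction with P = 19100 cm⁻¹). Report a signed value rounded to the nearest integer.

-28060

Cr is in group 6, so Cr²⁺ is d⁴ (6 − 2 = 4).
Configuration: t2g^4 e_g^0.
CFSE(orbital) = 4×(-0.4Δ₀) + 0×(0.6Δ₀) = -1.6Δ₀; with Δ₀ = 29475 cm⁻¹ that is -47160 cm⁻¹.
Pairing penalty: 1 pair vs 0 in the high-spin reference → 1 extra × P = 19100 cm⁻¹.
Net CFSE = -47160 + 19100 = -28060 cm⁻¹.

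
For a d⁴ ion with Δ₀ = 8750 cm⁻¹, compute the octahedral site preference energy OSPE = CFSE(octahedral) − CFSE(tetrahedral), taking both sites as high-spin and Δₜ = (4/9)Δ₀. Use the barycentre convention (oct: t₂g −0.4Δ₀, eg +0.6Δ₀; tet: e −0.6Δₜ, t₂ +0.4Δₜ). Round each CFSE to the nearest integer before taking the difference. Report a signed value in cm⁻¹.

In an octahedral site d⁴ (HS) is t2g^3 e_g^1, giving CFSE(oct) = -0.6Δ₀ = -5250 cm⁻¹.
In a tetrahedral site the filling is e^2 t2^2: CFSE(tet) = -0.4Δₜ = -0.4 × (4/9)(8750) = -1556 cm⁻¹.
Subtracting, OSPE = -5250 − (-1556) = -3694 cm⁻¹.

-3694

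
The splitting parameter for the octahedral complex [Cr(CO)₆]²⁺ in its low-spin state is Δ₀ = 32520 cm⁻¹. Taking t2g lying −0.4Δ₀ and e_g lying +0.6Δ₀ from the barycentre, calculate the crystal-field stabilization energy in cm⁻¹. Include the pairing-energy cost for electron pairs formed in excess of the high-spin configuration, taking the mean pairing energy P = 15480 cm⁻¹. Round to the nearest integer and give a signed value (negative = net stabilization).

CO is neutral, so the +2 overall charge sits on Cr: oxidation state +2.
Cr sits in group 6; removing 2 electrons leaves Cr²⁺ with 6 − 2 = 4 d electrons.
The d⁴ electrons fill as t2g^4 e_g^0.
Orbital CFSE = 4(-0.4) + 0(0.6) = -1.6Δ₀ = -1.6 × 32520 = -52032 cm⁻¹.
Pairing penalty: 1 pair vs 0 in the high-spin reference → 1 extra × P = 15480 cm⁻¹.
Net CFSE = -52032 + 15480 = -36552 cm⁻¹.

-36552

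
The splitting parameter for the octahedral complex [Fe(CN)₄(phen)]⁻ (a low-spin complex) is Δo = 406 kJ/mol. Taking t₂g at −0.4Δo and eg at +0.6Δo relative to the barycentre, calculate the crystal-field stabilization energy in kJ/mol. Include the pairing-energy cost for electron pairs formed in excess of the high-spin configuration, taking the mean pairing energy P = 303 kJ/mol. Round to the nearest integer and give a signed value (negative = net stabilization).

-206

Ligand charges: 4×(-1) from CN⁻ and 1×(+0) from phen sum to -4; with overall charge -1, Fe is +3.
Fe³⁺: group 8, so d-count = 8 − 3 = 5.
Configuration: t₂g⁵ eg⁰.
Orbital CFSE = 5(-0.4) + 0(0.6) = -2.0Δo = -2.0 × 406 = -812 kJ/mol.
Relative to high-spin t₂g³ eg² (0 paired), the low-spin configuration has 2 additional pairs, contributing +2 × 303 = +606 kJ/mol.
Combining: -812 + 606 = -206 kJ/mol.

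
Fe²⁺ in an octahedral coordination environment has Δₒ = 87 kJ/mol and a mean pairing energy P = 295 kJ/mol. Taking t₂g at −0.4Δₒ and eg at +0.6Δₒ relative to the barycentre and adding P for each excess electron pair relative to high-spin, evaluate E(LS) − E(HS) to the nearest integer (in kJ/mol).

Group 8 minus oxidation state +2 gives a d⁶ configuration for Fe²⁺.
In the high-spin limit (t₂g⁴ eg²) the orbital term is -0.4Δₒ = -35 kJ/mol, with no excess pairing.
Low-spin: t₂g⁶ eg⁰, orbital CFSE = -2.4Δₒ = -209 kJ/mol; plus 2 excess pairs × P = +590 kJ/mol; total 381 kJ/mol.
Thus E(LS) − E(HS) = 416 kJ/mol.

416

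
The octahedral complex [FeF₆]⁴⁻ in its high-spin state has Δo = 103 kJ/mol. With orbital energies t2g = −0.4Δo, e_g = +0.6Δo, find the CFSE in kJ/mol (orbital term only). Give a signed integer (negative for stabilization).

Each F⁻ contributes -1; 6 × (-1) = -6. With overall charge -4, Fe is in the +2 oxidation state.
Fe²⁺: group 8, so d-count = 8 − 2 = 6.
Configuration: t2g^4 e_g^2.
CFSE(orbital) = 4×(-0.4Δo) + 2×(0.6Δo) = -0.4Δo; with Δo = 103 kJ/mol that is -41 kJ/mol.

-41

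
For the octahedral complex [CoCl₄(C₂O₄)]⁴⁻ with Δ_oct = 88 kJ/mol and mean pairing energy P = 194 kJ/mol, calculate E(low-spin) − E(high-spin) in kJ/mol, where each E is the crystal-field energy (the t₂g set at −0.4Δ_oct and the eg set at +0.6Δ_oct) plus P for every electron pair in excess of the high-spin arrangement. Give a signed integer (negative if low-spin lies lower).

106

Ligand charges: 4×(-1) from Cl⁻ and 1×(-2) from C₂O₄²⁻ sum to -6; with overall charge -4, Co is +2.
Co sits in group 9; removing 2 electrons leaves Co²⁺ with 9 − 2 = 7 d electrons.
High-spin: t₂g⁵ eg², CFSE = -0.8Δ_oct = -70 kJ/mol.
Low-spin t₂g⁶ eg¹ gives -1.8Δ_oct = -158 kJ/mol, but forming 1 extra pair costs 1P = 194 kJ/mol, so E(LS) = -158 + 194 = 36 kJ/mol.
Thus E(LS) − E(HS) = 106 kJ/mol.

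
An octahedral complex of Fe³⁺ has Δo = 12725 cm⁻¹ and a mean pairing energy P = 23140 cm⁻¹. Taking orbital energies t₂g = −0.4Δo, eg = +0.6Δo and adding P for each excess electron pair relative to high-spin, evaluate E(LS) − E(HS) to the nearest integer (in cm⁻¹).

Fe³⁺: group 8, so d-count = 8 − 3 = 5.
High-spin: t₂g³ eg², CFSE = 0.0Δo = 0 cm⁻¹.
For low-spin the configuration is t₂g⁵ eg⁰: orbital energy -2.0 × 12725 = -25450 cm⁻¹, and 2 additional pairs relative to high-spin add 46280 cm⁻¹, giving 20830 cm⁻¹.
E(LS) − E(HS) = 20830 − (0) = 20830 cm⁻¹.

20830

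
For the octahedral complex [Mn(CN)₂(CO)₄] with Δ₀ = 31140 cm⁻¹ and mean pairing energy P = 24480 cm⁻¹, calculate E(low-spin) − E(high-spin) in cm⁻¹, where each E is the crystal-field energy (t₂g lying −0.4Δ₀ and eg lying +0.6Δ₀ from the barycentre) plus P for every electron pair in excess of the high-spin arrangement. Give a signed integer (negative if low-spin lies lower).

-13320

Ligand charges: 2×(-1) from CN⁻ and 4×(+0) from CO sum to -2; with overall charge +0, Mn is +2.
Mn²⁺: group 7, so d-count = 7 − 2 = 5.
High-spin d⁵ fills as t₂g³ eg² with CFSE 3(−0.4) + 2(+0.6) = 0.0Δ₀ = 0 cm⁻¹.
Low-spin: t₂g⁵ eg⁰, orbital CFSE = -2.0Δ₀ = -62280 cm⁻¹; plus 2 excess pairs × P = +48960 cm⁻¹; total -13320 cm⁻¹.
The difference is -13320 − (0) = -13320 cm⁻¹, so low-spin lies lower.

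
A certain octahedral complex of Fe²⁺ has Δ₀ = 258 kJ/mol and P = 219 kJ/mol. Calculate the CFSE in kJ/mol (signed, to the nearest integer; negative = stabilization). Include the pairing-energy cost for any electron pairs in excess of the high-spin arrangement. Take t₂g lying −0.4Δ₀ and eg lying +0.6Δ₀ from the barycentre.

-181

Fe is in group 8, so Fe²⁺ is d⁶ (8 − 2 = 6).
Since Δ₀ = 258 kJ/mol > P = 219 kJ/mol, the complex adopts the low-spin configuration.
Filling d⁶ accordingly: t₂g⁶ eg⁰.
Orbital CFSE = -2.4Δ₀ = -2.4 × 258 = -619 kJ/mol.
Excess pairs vs high-spin: 3 − 1 = 2; pairing cost = +438 kJ/mol.
Net CFSE = -619 + 438 = -181 kJ/mol.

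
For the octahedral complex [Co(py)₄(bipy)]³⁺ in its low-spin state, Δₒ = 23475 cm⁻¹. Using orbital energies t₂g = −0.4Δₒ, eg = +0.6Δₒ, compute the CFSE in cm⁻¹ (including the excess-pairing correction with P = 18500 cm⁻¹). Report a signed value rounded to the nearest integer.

Ligand charges: 4×(+0) from py and 1×(+0) from bipy sum to +0; with overall charge +3, Co is +3.
Co³⁺: group 9, so d-count = 9 − 3 = 6.
Configuration: t₂g⁶ eg⁰.
The orbital stabilization is -2.4Δₒ = -2.4 × 23475 = -56340 cm⁻¹.
High-spin d⁶ would be t₂g⁴ eg² with 1 pair; low-spin has 3, so 2 excess pairs cost +2P = +37000 cm⁻¹.
Combining: -56340 + 37000 = -19340 cm⁻¹.

-19340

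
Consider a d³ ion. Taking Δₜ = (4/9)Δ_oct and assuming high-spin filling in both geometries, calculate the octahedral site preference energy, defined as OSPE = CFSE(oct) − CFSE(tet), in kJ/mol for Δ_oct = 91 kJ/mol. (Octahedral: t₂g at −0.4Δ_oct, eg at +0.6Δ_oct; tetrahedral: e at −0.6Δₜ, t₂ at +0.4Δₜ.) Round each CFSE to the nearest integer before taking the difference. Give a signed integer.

Octahedral (high-spin): t₂g³ eg⁰, CFSE = 3(−0.4) + 0(+0.6) = -1.2Δ_oct = -1.2 × 91 = -109 kJ/mol.
In a tetrahedral site the filling is e² t₂¹: CFSE(tet) = -0.8Δₜ = -0.8 × (4/9)(91) = -32 kJ/mol.
OSPE = CFSE(oct) − CFSE(tet) = -109 − (-32) = -77 kJ/mol.

-77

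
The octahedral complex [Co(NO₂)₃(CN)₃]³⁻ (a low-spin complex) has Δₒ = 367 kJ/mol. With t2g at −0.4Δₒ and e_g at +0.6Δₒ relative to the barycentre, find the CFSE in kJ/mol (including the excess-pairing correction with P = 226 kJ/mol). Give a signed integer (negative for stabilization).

-429

Ligand charges: 3×(-1) from NO₂⁻ and 3×(-1) from CN⁻ sum to -6; with overall charge -3, Co is +3.
Group 9 minus oxidation state +3 gives a d⁶ configuration for Co³⁺.
Configuration: t2g^6 e_g^0.
Orbital CFSE = 6(-0.4) + 0(0.6) = -2.4Δₒ = -2.4 × 367 = -881 kJ/mol.
Relative to high-spin t2g^4 e_g^2 (1 paired), the low-spin configuration has 2 additional pairs, contributing +2 × 226 = +452 kJ/mol.
Net CFSE = -881 + 452 = -429 kJ/mol.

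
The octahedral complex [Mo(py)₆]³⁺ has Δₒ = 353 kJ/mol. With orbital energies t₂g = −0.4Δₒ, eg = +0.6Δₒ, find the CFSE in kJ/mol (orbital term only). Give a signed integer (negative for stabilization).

-424

py is neutral, so the +3 overall charge sits on Mo: oxidation state +3.
Mo³⁺: group 6, so d-count = 6 − 3 = 3.
The d³ electrons fill as t₂g³ eg⁰.
CFSE(orbital) = 3×(-0.4Δₒ) + 0×(0.6Δₒ) = -1.2Δₒ; with Δₒ = 353 kJ/mol that is -424 kJ/mol.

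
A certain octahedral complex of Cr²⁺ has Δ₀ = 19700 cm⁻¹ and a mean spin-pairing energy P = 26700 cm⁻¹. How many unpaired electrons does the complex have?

4

Group 6 minus oxidation state +2 gives a d⁴ configuration for Cr²⁺.
Since Δ₀ = 19700 cm⁻¹ < P = 26700 cm⁻¹, the complex adopts the high-spin configuration.
Configuration: t₂g³ eg¹.
Unpaired electrons: 4.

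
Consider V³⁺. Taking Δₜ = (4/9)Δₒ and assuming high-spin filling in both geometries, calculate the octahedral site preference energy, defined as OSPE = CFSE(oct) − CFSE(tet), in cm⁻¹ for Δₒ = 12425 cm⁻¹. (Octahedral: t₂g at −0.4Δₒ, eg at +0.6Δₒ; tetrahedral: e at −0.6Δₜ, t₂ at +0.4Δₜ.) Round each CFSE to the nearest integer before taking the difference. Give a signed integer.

-3313

V sits in group 5; removing 3 electrons leaves V³⁺ with 5 − 3 = 2 d electrons.
Octahedral (high-spin): t2g^2 e_g^0, CFSE = 2(−0.4) + 0(+0.6) = -0.8Δₒ = -0.8 × 12425 = -9940 cm⁻¹.
Tetrahedral: e^2 t2^0, CFSE = 2(−0.6) + 0(+0.4) = -1.2Δₜ = -1.2 × (4/9) × 12425 = -6627 cm⁻¹.
OSPE = -9940 − (-6627) = -3313 cm⁻¹.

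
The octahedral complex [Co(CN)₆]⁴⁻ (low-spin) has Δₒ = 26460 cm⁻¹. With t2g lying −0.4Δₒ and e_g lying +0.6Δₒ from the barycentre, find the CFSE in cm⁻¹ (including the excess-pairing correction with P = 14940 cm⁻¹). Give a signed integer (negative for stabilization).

Each CN⁻ contributes -1; 6 × (-1) = -6. With overall charge -4, Co is in the +2 oxidation state.
Co sits in group 9; removing 2 electrons leaves Co²⁺ with 9 − 2 = 7 d electrons.
The d⁷ electrons fill as t2g^6 e_g^1.
CFSE(orbital) = 6×(-0.4Δₒ) + 1×(0.6Δₒ) = -1.8Δₒ; with Δₒ = 26460 cm⁻¹ that is -47628 cm⁻¹.
Relative to high-spin t2g^5 e_g^2 (2 paired), the low-spin configuration has 1 additional pair, contributing +1 × 14940 = +14940 cm⁻¹.
Overall CFSE = -47628 + 14940 = -32688 cm⁻¹.

-32688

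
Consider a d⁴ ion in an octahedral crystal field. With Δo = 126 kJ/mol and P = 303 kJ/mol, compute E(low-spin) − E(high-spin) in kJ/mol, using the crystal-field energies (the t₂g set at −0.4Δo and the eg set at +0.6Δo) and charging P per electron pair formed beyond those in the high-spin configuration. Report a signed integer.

High-spin d⁴ fills as t₂g³ eg¹ with CFSE 3(−0.4) + 1(+0.6) = -0.6Δo = -76 kJ/mol.
Low-spin: t₂g⁴ eg⁰, orbital CFSE = -1.6Δo = -202 kJ/mol; plus 1 excess pair × P = +303 kJ/mol; total 101 kJ/mol.
The difference is 101 − (-76) = 177 kJ/mol, so high-spin lies lower.

177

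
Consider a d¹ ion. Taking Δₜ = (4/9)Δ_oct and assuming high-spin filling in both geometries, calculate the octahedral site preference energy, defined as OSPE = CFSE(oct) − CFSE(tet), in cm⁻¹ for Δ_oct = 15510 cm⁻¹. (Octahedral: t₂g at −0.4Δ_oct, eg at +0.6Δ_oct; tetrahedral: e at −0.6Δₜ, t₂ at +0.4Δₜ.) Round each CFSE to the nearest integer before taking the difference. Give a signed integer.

Octahedral high-spin t₂g¹ eg⁰: CFSE = -0.4 × 15510 = -6204 cm⁻¹.
Tetrahedral e¹ t₂⁰ gives -0.6Δₜ = -0.6 × (4/9) × 15510 = -4136 cm⁻¹.
OSPE = CFSE(oct) − CFSE(tet) = -6204 − (-4136) = -2068 cm⁻¹.

-2068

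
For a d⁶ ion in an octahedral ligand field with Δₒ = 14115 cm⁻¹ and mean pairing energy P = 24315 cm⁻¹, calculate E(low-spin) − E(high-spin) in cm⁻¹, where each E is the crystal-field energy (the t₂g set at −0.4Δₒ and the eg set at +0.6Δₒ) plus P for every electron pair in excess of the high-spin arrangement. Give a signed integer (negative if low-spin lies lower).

20400

High-spin: t₂g⁴ eg², CFSE = -0.4Δₒ = -5646 cm⁻¹.
Low-spin: t₂g⁶ eg⁰, orbital CFSE = -2.4Δₒ = -33876 cm⁻¹; plus 2 excess pairs × P = +48630 cm⁻¹; total 14754 cm⁻¹.
E(LS) − E(HS) = 14754 − (-5646) = 20400 cm⁻¹.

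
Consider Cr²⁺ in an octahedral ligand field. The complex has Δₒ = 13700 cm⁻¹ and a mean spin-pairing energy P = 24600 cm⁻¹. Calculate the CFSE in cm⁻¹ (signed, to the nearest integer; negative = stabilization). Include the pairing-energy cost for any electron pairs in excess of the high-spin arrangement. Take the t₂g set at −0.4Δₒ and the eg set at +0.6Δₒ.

-8220

Group 6 minus oxidation state +2 gives a d⁴ configuration for Cr²⁺.
Since Δₒ = 13700 cm⁻¹ < P = 24600 cm⁻¹, the complex adopts the high-spin configuration.
That gives t₂g³ eg¹.
Orbital CFSE = -0.6Δₒ = -0.6 × 13700 = -8220 cm⁻¹.
High-spin has no excess pairs, so no pairing correction applies.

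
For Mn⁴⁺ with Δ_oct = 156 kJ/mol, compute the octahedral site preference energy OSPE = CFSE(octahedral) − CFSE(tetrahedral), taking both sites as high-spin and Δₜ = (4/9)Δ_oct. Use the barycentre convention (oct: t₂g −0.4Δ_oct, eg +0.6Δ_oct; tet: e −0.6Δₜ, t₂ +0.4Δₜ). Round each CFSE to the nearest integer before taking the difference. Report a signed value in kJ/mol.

-132

Mn sits in group 7; removing 4 electrons leaves Mn⁴⁺ with 7 − 4 = 3 d electrons.
Octahedral high-spin t₂g³ eg⁰: CFSE = -1.2 × 156 = -187 kJ/mol.
Tetrahedral e² t₂¹ gives -0.8Δₜ = -0.8 × (4/9) × 156 = -55 kJ/mol.
OSPE = -187 − (-55) = -132 kJ/mol.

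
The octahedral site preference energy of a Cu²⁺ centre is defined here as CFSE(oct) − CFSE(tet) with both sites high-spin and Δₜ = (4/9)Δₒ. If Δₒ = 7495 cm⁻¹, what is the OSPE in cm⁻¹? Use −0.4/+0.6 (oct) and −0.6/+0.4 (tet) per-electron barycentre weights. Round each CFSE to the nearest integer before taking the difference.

Group 11 minus oxidation state +2 gives a d⁹ configuration for Cu²⁺.
Octahedral high-spin t₂g⁶ eg³: CFSE = -0.6 × 7495 = -4497 cm⁻¹.
Tetrahedral: e⁴ t₂⁵, CFSE = 4(−0.6) + 5(+0.4) = -0.4Δₜ = -0.4 × (4/9) × 7495 = -1332 cm⁻¹.
Subtracting, OSPE = -4497 − (-1332) = -3165 cm⁻¹.

-3165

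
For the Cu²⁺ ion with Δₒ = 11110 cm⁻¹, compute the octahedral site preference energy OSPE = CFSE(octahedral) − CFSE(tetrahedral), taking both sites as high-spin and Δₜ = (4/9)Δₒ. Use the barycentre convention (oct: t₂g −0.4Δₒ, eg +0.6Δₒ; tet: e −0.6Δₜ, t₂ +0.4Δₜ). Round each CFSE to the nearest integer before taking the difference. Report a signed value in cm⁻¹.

Cu is in group 11, so Cu²⁺ is d⁹ (11 − 2 = 9).
Octahedral (high-spin): t2g^6 e_g^3, CFSE = 6(−0.4) + 3(+0.6) = -0.6Δₒ = -0.6 × 11110 = -6666 cm⁻¹.
Tetrahedral: e^4 t2^5, CFSE = 4(−0.6) + 5(+0.4) = -0.4Δₜ = -0.4 × (4/9) × 11110 = -1975 cm⁻¹.
Subtracting, OSPE = -6666 − (-1975) = -4691 cm⁻¹.

-4691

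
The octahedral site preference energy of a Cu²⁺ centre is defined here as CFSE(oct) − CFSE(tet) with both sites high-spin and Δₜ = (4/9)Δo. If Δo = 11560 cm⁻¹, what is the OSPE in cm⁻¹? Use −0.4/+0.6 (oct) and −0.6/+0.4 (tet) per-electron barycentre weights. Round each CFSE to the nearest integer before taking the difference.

-4881

Cu sits in group 11; removing 2 electrons leaves Cu²⁺ with 11 − 2 = 9 d electrons.
Octahedral (high-spin): t₂g⁶ eg³, CFSE = 6(−0.4) + 3(+0.6) = -0.6Δo = -0.6 × 11560 = -6936 cm⁻¹.
In a tetrahedral site the filling is e⁴ t₂⁵: CFSE(tet) = -0.4Δₜ = -0.4 × (4/9)(11560) = -2055 cm⁻¹.
OSPE = CFSE(oct) − CFSE(tet) = -6936 − (-2055) = -4881 cm⁻¹.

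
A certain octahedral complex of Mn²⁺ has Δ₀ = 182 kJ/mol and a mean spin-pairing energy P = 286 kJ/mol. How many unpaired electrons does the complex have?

5

Group 7 minus oxidation state +2 gives a d⁵ configuration for Mn²⁺.
Δ₀ < P, so pairing is avoided: the ground state is high-spin.
Configuration: t₂g³ eg².
Unpaired electrons: 5.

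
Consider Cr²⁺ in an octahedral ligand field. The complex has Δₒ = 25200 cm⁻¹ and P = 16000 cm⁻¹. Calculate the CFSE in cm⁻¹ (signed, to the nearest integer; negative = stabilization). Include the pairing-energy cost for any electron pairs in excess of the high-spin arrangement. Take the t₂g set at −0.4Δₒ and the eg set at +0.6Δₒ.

-24320

Cr sits in group 6; removing 2 electrons leaves Cr²⁺ with 6 − 2 = 4 d electrons.
Δₒ > P, so pairing is preferred: the ground state is low-spin.
Configuration: t₂g⁴ eg⁰.
Orbital CFSE = -1.6Δₒ = -1.6 × 25200 = -40320 cm⁻¹.
Excess pairs vs high-spin: 1 − 0 = 1; pairing cost = +16000 cm⁻¹.
Net CFSE = -40320 + 16000 = -24320 cm⁻¹.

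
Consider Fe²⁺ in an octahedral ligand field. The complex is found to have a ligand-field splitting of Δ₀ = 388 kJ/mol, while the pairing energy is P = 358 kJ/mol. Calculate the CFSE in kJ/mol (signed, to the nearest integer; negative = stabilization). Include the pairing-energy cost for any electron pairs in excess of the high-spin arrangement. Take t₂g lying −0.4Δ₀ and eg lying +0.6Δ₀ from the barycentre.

-215

Fe is in group 8, so Fe²⁺ is d⁶ (8 − 2 = 6).
With Δ₀ > P the complex is low-spin.
Configuration: t₂g⁶ eg⁰.
Orbital CFSE = -2.4Δ₀ = -2.4 × 388 = -931 kJ/mol.
Excess pairs vs high-spin: 3 − 1 = 2; pairing cost = +716 kJ/mol.
Net CFSE = -931 + 716 = -215 kJ/mol.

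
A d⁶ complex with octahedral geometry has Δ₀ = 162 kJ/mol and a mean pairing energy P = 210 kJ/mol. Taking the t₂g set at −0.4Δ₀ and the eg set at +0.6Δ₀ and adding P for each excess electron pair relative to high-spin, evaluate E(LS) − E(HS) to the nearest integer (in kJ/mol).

96

In the high-spin limit (t₂g⁴ eg²) the orbital term is -0.4Δ₀ = -65 kJ/mol, with no excess pairing.
For low-spin the configuration is t₂g⁶ eg⁰: orbital energy -2.4 × 162 = -389 kJ/mol, and 2 additional pairs relative to high-spin add 420 kJ/mol, giving 31 kJ/mol.
The difference is 31 − (-65) = 96 kJ/mol, so high-spin lies lower.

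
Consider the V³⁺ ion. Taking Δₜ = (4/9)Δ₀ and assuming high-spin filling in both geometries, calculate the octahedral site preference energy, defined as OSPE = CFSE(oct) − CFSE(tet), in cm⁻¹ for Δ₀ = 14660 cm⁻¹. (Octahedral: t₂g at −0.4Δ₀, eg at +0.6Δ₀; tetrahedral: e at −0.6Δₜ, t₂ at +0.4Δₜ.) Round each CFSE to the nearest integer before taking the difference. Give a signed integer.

V is in group 5, so V³⁺ is d² (5 − 3 = 2).
Octahedral (high-spin): t₂g² eg⁰, CFSE = 2(−0.4) + 0(+0.6) = -0.8Δ₀ = -0.8 × 14660 = -11728 cm⁻¹.
In a tetrahedral site the filling is e² t₂⁰: CFSE(tet) = -1.2Δₜ = -1.2 × (4/9)(14660) = -7819 cm⁻¹.
Subtracting, OSPE = -11728 − (-7819) = -3909 cm⁻¹.

-3909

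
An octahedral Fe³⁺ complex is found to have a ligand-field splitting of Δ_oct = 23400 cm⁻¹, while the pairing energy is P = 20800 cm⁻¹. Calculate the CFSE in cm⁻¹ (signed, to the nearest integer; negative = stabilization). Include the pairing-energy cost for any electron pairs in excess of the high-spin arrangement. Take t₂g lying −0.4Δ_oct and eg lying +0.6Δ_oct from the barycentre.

-5200

Fe is in group 8, so Fe³⁺ is d⁵ (8 − 3 = 5).
Here Δ_oct > P (23400 > 20800), so the low-spin state is favoured.
Configuration: t₂g⁵ eg⁰.
Orbital CFSE = -2.0Δ_oct = -2.0 × 23400 = -46800 cm⁻¹.
Excess pairs vs high-spin: 2 − 0 = 2; pairing cost = +41600 cm⁻¹.
Net CFSE = -46800 + 41600 = -5200 cm⁻¹.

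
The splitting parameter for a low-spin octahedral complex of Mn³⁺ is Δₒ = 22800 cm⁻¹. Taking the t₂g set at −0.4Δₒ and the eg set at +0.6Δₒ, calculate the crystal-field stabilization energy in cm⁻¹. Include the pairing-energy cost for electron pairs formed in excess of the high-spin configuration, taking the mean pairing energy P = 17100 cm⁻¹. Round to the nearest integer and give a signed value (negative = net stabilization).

Mn sits in group 7; removing 3 electrons leaves Mn³⁺ with 7 − 3 = 4 d electrons.
Electron filling gives t₂g⁴ eg⁰.
CFSE(orbital) = 4×(-0.4Δₒ) + 0×(0.6Δₒ) = -1.6Δₒ; with Δₒ = 22800 cm⁻¹ that is -36480 cm⁻¹.
Relative to high-spin t₂g³ eg¹ (0 paired), the low-spin configuration has 1 additional pair, contributing +1 × 17100 = +17100 cm⁻¹.
Overall CFSE = -36480 + 17100 = -19380 cm⁻¹.

-19380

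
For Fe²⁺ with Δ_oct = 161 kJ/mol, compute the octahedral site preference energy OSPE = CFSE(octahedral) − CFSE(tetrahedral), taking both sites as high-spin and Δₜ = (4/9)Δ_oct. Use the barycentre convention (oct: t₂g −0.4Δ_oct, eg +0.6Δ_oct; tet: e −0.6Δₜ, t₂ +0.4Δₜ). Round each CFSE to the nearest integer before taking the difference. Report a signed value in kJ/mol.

-21

Fe sits in group 8; removing 2 electrons leaves Fe²⁺ with 8 − 2 = 6 d electrons.
Octahedral high-spin t2g^4 e_g^2: CFSE = -0.4 × 161 = -64 kJ/mol.
In a tetrahedral site the filling is e^3 t2^3: CFSE(tet) = -0.6Δₜ = -0.6 × (4/9)(161) = -43 kJ/mol.
OSPE = -64 − (-43) = -21 kJ/mol.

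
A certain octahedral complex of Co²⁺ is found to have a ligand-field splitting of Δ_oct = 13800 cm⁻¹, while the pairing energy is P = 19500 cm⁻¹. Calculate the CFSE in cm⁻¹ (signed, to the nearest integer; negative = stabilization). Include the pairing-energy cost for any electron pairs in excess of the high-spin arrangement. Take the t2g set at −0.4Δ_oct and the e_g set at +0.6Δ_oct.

Group 9 minus oxidation state +2 gives a d⁷ configuration for Co²⁺.
Since Δ_oct = 13800 cm⁻¹ < P = 19500 cm⁻¹, the complex adopts the high-spin configuration.
Filling d⁷ accordingly: t2g^5 e_g^2.
Orbital CFSE = -0.8Δ_oct = -0.8 × 13800 = -11040 cm⁻¹.
High-spin has no excess pairs, so no pairing correction applies.

-11040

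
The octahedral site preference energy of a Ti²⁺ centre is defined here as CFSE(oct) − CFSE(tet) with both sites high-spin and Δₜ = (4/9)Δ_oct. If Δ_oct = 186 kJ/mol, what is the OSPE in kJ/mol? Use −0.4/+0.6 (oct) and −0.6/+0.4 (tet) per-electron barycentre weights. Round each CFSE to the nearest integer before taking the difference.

-50

Group 4 minus oxidation state +2 gives a d² configuration for Ti²⁺.
Octahedral (high-spin): t₂g² eg⁰, CFSE = 2(−0.4) + 0(+0.6) = -0.8Δ_oct = -0.8 × 186 = -149 kJ/mol.
Tetrahedral e² t₂⁰ gives -1.2Δₜ = -1.2 × (4/9) × 186 = -99 kJ/mol.
Subtracting, OSPE = -149 − (-99) = -50 kJ/mol.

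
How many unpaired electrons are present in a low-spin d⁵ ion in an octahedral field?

Configuration: t₂g⁵ eg⁰, giving 1 unpaired electron.

1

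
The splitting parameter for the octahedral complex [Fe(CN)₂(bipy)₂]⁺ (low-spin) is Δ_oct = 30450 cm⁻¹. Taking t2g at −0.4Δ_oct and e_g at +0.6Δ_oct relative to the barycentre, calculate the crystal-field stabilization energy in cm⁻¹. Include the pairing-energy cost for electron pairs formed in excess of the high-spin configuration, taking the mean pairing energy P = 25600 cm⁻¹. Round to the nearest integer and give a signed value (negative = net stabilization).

-9700

Ligand charges: 2×(-1) from CN⁻ and 2×(+0) from bipy sum to -2; with overall charge +1, Fe is +3.
Fe³⁺: group 8, so d-count = 8 − 3 = 5.
Electron filling gives t2g^5 e_g^0.
CFSE(orbital) = 5×(-0.4Δ_oct) + 0×(0.6Δ_oct) = -2.0Δ_oct; with Δ_oct = 30450 cm⁻¹ that is -60900 cm⁻¹.
Relative to high-spin t2g^3 e_g^2 (0 paired), the low-spin configuration has 2 additional pairs, contributing +2 × 25600 = +51200 cm⁻¹.
Overall CFSE = -60900 + 51200 = -9700 cm⁻¹.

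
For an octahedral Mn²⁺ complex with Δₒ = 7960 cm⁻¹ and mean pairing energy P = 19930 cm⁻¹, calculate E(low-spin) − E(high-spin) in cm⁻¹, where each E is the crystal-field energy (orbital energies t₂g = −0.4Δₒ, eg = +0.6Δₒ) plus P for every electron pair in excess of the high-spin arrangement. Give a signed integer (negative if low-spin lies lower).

Group 7 minus oxidation state +2 gives a d⁵ configuration for Mn²⁺.
High-spin: t₂g³ eg², CFSE = 0.0Δₒ = 0 cm⁻¹.
For low-spin the configuration is t₂g⁵ eg⁰: orbital energy -2.0 × 7960 = -15920 cm⁻¹, and 2 additional pairs relative to high-spin add 39860 cm⁻¹, giving 23940 cm⁻¹.
The difference is 23940 − (0) = 23940 cm⁻¹, so high-spin lies lower.

23940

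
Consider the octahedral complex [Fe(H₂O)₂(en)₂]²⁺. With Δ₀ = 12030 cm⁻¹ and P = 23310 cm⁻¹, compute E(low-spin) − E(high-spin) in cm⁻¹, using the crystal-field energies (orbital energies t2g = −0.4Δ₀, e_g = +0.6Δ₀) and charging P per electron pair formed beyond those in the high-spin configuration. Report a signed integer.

22560

Ligand charges: 2×(+0) from H₂O and 2×(+0) from en sum to +0; with overall charge +2, Fe is +2.
Fe is in group 8, so Fe²⁺ is d⁶ (8 − 2 = 6).
High-spin: t2g^4 e_g^2, CFSE = -0.4Δ₀ = -4812 cm⁻¹.
Low-spin t2g^6 e_g^0 gives -2.4Δ₀ = -28872 cm⁻¹, but forming 2 extra pairs costs 2P = 46620 cm⁻¹, so E(LS) = -28872 + 46620 = 17748 cm⁻¹.
E(LS) − E(HS) = 17748 − (-4812) = 22560 cm⁻¹.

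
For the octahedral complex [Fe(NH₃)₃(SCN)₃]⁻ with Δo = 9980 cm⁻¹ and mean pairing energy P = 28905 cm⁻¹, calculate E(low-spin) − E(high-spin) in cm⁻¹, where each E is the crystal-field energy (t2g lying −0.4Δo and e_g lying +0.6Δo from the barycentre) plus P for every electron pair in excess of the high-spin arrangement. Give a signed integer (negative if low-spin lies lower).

37850

Ligand charges: 3×(+0) from NH₃ and 3×(-1) from SCN⁻ sum to -3; with overall charge -1, Fe is +2.
Fe²⁺: group 8, so d-count = 8 − 2 = 6.
High-spin: t2g^4 e_g^2, CFSE = -0.4Δo = -3992 cm⁻¹.
For low-spin the configuration is t2g^6 e_g^0: orbital energy -2.4 × 9980 = -23952 cm⁻¹, and 2 additional pairs relative to high-spin add 57810 cm⁻¹, giving 33858 cm⁻¹.
Thus E(LS) − E(HS) = 37850 cm⁻¹.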